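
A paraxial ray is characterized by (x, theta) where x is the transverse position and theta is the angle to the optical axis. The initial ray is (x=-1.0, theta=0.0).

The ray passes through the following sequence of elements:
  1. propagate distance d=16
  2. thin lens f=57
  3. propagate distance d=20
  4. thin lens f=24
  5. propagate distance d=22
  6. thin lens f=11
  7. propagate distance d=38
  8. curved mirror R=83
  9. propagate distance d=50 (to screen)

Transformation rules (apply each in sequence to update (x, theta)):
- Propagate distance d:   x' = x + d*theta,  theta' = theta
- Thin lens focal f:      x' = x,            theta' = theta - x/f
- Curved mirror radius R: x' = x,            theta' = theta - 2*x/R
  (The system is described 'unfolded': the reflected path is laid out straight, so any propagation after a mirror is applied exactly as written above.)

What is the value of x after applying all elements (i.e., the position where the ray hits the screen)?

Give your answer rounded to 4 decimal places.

Initial: x=-1.0000 theta=0.0000
After 1 (propagate distance d=16): x=-1.0000 theta=0.0000
After 2 (thin lens f=57): x=-1.0000 theta=1/57 (≈0.0175)
After 3 (propagate distance d=20): x=-37/57 (≈-0.6491) theta=1/57 (≈0.0175)
After 4 (thin lens f=24): x=-37/57 (≈-0.6491) theta=61/1368 (≈0.0446)
After 5 (propagate distance d=22): x=227/684 (≈0.3319) theta=61/1368 (≈0.0446)
After 6 (thin lens f=11): x=227/684 (≈0.3319) theta=217/15048 (≈0.0144)
After 7 (propagate distance d=38): x=1655/1881 (≈0.8799) theta=217/15048 (≈0.0144)
After 8 (curved mirror R=83): x=1655/1881 (≈0.8799) theta=-941/138776 (≈-0.0068)
After 9 (propagate distance d=50 (to screen)): x=337735/624492 (≈0.5408) theta=-941/138776 (≈-0.0068)
Rounded to 4 decimal places: x = 0.5408

Answer: 0.5408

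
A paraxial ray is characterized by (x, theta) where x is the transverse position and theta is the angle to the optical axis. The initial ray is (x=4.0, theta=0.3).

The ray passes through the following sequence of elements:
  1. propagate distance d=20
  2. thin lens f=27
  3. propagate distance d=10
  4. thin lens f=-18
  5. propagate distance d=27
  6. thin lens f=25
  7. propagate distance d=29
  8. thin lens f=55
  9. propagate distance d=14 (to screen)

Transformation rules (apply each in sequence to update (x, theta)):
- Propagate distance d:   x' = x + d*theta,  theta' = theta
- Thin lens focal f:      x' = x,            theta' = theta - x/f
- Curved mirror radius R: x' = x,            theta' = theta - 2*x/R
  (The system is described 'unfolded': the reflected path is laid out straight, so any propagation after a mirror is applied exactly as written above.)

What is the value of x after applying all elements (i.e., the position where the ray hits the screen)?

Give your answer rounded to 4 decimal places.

Initial: x=4.0000 theta=0.3000
After 1 (propagate distance d=20): x=10.0000 theta=0.3000
After 2 (thin lens f=27): x=10.0000 theta=-19/270 (≈-0.0704)
After 3 (propagate distance d=10): x=251/27 (≈9.2963) theta=-19/270 (≈-0.0704)
After 4 (thin lens f=-18): x=251/27 (≈9.2963) theta=542/1215 (≈0.4461)
After 5 (propagate distance d=27): x=2881/135 (≈21.3407) theta=542/1215 (≈0.4461)
After 6 (thin lens f=25): x=2881/135 (≈21.3407) theta=-12379/30375 (≈-0.4075)
After 7 (propagate distance d=29): x=289234/30375 (≈9.5221) theta=-12379/30375 (≈-0.4075)
After 8 (thin lens f=55): x=289234/30375 (≈9.5221) theta=-88189/151875 (≈-0.5807)
After 9 (propagate distance d=14 (to screen)): x=70508/50625 (≈1.3928) theta=-88189/151875 (≈-0.5807)
Rounded to 4 decimal places: x = 1.3928

Answer: 1.3928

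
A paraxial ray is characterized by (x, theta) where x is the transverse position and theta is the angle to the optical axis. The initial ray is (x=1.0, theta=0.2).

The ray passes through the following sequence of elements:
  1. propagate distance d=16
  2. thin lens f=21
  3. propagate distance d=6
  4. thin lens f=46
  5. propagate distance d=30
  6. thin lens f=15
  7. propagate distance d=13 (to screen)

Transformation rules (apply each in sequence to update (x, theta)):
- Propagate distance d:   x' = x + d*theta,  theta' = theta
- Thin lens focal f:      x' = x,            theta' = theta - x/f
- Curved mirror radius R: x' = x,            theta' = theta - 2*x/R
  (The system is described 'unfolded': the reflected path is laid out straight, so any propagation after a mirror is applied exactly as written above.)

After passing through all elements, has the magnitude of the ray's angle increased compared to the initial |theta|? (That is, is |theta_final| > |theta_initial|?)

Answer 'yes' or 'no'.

Answer: no

Derivation:
Initial: x=1.0000 theta=0.2000
After 1 (propagate distance d=16): x=4.2000 theta=0.2000
After 2 (thin lens f=21): x=4.2000 theta=0.0000
After 3 (propagate distance d=6): x=4.2000 theta=0.0000
After 4 (thin lens f=46): x=4.2000 theta=-21/230 (≈-0.0913)
After 5 (propagate distance d=30): x=168/115 (≈1.4609) theta=-21/230 (≈-0.0913)
After 6 (thin lens f=15): x=168/115 (≈1.4609) theta=-217/1150 (≈-0.1887)
After 7 (propagate distance d=13 (to screen)): x=-1141/1150 (≈-0.9922) theta=-217/1150 (≈-0.1887)
|theta_initial|=0.2000 |theta_final|=217/1150 (≈0.1887) -> not increased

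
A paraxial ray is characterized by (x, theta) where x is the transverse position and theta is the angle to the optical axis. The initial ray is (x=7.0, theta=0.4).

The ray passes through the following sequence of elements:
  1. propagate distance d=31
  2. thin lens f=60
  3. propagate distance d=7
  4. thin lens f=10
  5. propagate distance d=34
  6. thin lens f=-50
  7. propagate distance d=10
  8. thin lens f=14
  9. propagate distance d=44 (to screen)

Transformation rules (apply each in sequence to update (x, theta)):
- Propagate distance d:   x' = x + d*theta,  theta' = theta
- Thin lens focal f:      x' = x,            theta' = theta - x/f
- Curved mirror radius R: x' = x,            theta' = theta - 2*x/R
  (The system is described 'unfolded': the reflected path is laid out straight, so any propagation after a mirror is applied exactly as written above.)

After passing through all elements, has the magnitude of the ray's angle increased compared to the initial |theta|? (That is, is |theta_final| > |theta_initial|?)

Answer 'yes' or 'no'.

Answer: yes

Derivation:
Initial: x=7.0000 theta=0.4000
After 1 (propagate distance d=31): x=19.4000 theta=0.4000
After 2 (thin lens f=60): x=19.4000 theta=23/300 (≈0.0767)
After 3 (propagate distance d=7): x=5981/300 (≈19.9367) theta=23/300 (≈0.0767)
After 4 (thin lens f=10): x=5981/300 (≈19.9367) theta=-1.9170
After 5 (propagate distance d=34): x=-33931/750 (≈-45.2413) theta=-1.9170
After 6 (thin lens f=-50): x=-33931/750 (≈-45.2413) theta=-211637/75000 (≈-2.8218)
After 7 (propagate distance d=10): x=-73.4596 theta=-211637/75000 (≈-2.8218)
After 8 (thin lens f=14): x=-73.4596 theta=318319/131250 (≈2.4253)
After 9 (propagate distance d=44 (to screen)): x=8728927/262500 (≈33.2531) theta=318319/131250 (≈2.4253)
|theta_initial|=0.4000 |theta_final|=318319/131250 (≈2.4253) -> increased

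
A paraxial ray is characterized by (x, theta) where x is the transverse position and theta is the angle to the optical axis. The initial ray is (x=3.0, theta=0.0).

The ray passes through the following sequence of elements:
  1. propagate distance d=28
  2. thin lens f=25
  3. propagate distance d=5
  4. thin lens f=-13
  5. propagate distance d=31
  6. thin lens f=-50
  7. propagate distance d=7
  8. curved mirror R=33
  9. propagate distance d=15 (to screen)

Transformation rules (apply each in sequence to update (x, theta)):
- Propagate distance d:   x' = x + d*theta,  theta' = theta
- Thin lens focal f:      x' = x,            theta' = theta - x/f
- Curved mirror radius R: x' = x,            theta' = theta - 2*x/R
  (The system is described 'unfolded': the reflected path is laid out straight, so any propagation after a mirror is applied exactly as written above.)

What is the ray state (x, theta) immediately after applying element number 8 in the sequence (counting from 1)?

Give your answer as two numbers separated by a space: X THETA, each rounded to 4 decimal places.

Answer: 5.4718 -0.1789

Derivation:
Initial: x=3.0000 theta=0.0000
After 1 (propagate distance d=28): x=3.0000 theta=0.0000
After 2 (thin lens f=25): x=3.0000 theta=-0.1200
After 3 (propagate distance d=5): x=2.4000 theta=-0.1200
After 4 (thin lens f=-13): x=2.4000 theta=21/325 (≈0.0646)
After 5 (propagate distance d=31): x=1431/325 (≈4.4031) theta=21/325 (≈0.0646)
After 6 (thin lens f=-50): x=1431/325 (≈4.4031) theta=2481/16250 (≈0.1527)
After 7 (propagate distance d=7): x=88917/16250 (≈5.4718) theta=2481/16250 (≈0.1527)
After 8 (curved mirror R=33): x=88917/16250 (≈5.4718) theta=-31987/178750 (≈-0.1789)
Rounded to 4 decimal places: x = 5.4718, theta = -0.1789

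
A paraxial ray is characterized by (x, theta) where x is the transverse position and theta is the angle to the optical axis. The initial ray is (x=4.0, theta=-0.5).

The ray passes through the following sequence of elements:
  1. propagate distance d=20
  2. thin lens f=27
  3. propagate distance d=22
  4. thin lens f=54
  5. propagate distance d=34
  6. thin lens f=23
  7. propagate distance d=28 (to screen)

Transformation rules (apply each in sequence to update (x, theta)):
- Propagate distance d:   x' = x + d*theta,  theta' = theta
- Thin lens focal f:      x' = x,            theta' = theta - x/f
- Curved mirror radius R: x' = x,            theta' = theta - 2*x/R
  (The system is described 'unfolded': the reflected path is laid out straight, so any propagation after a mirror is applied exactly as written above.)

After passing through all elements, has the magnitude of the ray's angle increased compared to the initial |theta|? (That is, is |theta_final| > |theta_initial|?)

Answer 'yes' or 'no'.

Initial: x=4.0000 theta=-0.5000
After 1 (propagate distance d=20): x=-6.0000 theta=-0.5000
After 2 (thin lens f=27): x=-6.0000 theta=-5/18 (≈-0.2778)
After 3 (propagate distance d=22): x=-109/9 (≈-12.1111) theta=-5/18 (≈-0.2778)
After 4 (thin lens f=54): x=-109/9 (≈-12.1111) theta=-13/243 (≈-0.0535)
After 5 (propagate distance d=34): x=-3385/243 (≈-13.9300) theta=-13/243 (≈-0.0535)
After 6 (thin lens f=23): x=-3385/243 (≈-13.9300) theta=3086/5589 (≈0.5522)
After 7 (propagate distance d=28 (to screen)): x=2851/1863 (≈1.5303) theta=3086/5589 (≈0.5522)
|theta_initial|=0.5000 |theta_final|=3086/5589 (≈0.5522) -> increased

Answer: yes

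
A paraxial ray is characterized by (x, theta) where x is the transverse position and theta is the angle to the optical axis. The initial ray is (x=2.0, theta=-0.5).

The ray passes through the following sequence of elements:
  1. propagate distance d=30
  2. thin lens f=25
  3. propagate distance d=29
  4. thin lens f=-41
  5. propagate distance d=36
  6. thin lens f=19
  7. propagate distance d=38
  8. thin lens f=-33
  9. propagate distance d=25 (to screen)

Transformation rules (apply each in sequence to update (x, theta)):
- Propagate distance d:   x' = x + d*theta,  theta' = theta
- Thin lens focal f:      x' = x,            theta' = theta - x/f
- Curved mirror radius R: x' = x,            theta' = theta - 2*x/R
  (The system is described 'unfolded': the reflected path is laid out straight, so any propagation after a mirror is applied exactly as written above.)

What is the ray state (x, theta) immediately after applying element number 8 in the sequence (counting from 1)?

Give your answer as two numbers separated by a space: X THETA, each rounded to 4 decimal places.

Answer: 11.8541 1.2660

Derivation:
Initial: x=2.0000 theta=-0.5000
After 1 (propagate distance d=30): x=-13.0000 theta=-0.5000
After 2 (thin lens f=25): x=-13.0000 theta=0.0200
After 3 (propagate distance d=29): x=-12.4200 theta=0.0200
After 4 (thin lens f=-41): x=-12.4200 theta=-58/205 (≈-0.2829)
After 5 (propagate distance d=36): x=-46341/2050 (≈-22.6054) theta=-58/205 (≈-0.2829)
After 6 (thin lens f=19): x=-46341/2050 (≈-22.6054) theta=1859/2050 (≈0.9068)
After 7 (propagate distance d=38): x=24301/2050 (≈11.8541) theta=1859/2050 (≈0.9068)
After 8 (thin lens f=-33): x=24301/2050 (≈11.8541) theta=42824/33825 (≈1.2660)
Rounded to 4 decimal places: x = 11.8541, theta = 1.2660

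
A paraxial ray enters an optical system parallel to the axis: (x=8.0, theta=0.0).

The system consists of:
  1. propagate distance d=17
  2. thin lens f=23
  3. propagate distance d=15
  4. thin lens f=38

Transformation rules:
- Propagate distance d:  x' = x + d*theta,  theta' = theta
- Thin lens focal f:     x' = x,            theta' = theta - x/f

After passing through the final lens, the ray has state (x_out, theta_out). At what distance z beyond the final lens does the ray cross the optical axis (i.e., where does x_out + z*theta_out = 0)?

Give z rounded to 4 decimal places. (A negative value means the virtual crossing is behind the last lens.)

Initial: x=8.0000 theta=0.0000
After 1 (propagate distance d=17): x=8.0000 theta=0.0000
After 2 (thin lens f=23): x=8.0000 theta=-8/23 (≈-0.3478)
After 3 (propagate distance d=15): x=64/23 (≈2.7826) theta=-8/23 (≈-0.3478)
After 4 (thin lens f=38): x=64/23 (≈2.7826) theta=-8/19 (≈-0.4211)
z_focus = -x_out/theta_out = -(64/23)/(-8/19) = 152/23 ≈ 6.6087
Rounded to 4 decimal places: z = 6.6087

Answer: 6.6087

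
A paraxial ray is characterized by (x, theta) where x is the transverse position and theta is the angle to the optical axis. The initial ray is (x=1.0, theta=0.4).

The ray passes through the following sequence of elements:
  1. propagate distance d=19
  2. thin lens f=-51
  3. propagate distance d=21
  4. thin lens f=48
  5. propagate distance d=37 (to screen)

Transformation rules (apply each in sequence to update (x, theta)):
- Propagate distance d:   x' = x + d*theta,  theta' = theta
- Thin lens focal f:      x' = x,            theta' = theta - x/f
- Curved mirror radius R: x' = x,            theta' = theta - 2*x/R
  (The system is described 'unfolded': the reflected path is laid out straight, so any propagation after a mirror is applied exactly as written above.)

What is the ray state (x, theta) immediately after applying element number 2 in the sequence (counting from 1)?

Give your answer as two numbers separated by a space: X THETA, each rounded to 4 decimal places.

Answer: 8.6000 0.5686

Derivation:
Initial: x=1.0000 theta=0.4000
After 1 (propagate distance d=19): x=8.6000 theta=0.4000
After 2 (thin lens f=-51): x=8.6000 theta=29/51 (≈0.5686)
Rounded to 4 decimal places: x = 8.6000, theta = 0.5686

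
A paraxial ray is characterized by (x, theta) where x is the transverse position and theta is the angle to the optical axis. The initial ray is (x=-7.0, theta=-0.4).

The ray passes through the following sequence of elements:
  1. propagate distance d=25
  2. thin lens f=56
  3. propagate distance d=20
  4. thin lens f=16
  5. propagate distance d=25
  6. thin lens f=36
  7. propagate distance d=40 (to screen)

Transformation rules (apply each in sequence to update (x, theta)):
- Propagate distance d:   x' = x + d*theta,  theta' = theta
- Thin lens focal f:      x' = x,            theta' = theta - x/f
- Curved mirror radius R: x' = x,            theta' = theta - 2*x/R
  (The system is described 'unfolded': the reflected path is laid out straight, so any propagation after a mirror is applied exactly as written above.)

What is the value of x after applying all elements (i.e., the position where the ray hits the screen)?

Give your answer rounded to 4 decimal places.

Answer: 42.5491

Derivation:
Initial: x=-7.0000 theta=-0.4000
After 1 (propagate distance d=25): x=-17.0000 theta=-0.4000
After 2 (thin lens f=56): x=-17.0000 theta=-27/280 (≈-0.0964)
After 3 (propagate distance d=20): x=-265/14 (≈-18.9286) theta=-27/280 (≈-0.0964)
After 4 (thin lens f=16): x=-265/14 (≈-18.9286) theta=1217/1120 (≈1.0866)
After 5 (propagate distance d=25): x=1845/224 (≈8.2366) theta=1217/1120 (≈1.0866)
After 6 (thin lens f=36): x=1845/224 (≈8.2366) theta=549/640 (≈0.8578)
After 7 (propagate distance d=40 (to screen)): x=9531/224 (≈42.5491) theta=549/640 (≈0.8578)
Rounded to 4 decimal places: x = 42.5491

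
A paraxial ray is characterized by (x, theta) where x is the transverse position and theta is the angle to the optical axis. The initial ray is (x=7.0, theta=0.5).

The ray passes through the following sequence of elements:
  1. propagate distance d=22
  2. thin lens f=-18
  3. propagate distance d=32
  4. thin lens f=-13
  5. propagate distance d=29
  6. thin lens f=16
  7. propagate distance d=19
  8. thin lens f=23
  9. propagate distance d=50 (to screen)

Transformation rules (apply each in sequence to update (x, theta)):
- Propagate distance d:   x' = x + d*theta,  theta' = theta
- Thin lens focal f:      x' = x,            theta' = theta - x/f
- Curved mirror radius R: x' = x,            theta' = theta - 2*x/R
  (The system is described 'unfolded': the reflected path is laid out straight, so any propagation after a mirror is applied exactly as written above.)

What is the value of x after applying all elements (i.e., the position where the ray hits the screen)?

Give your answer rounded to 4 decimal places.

Initial: x=7.0000 theta=0.5000
After 1 (propagate distance d=22): x=18.0000 theta=0.5000
After 2 (thin lens f=-18): x=18.0000 theta=1.5000
After 3 (propagate distance d=32): x=66.0000 theta=1.5000
After 4 (thin lens f=-13): x=66.0000 theta=171/26 (≈6.5769)
After 5 (propagate distance d=29): x=6675/26 (≈256.7308) theta=171/26 (≈6.5769)
After 6 (thin lens f=16): x=6675/26 (≈256.7308) theta=-303/32 (≈-9.4688)
After 7 (propagate distance d=19): x=31959/416 (≈76.8245) theta=-303/32 (≈-9.4688)
After 8 (thin lens f=23): x=31959/416 (≈76.8245) theta=-30639/2392 (≈-12.8089)
After 9 (propagate distance d=50 (to screen)): x=-5392743/9568 (≈-563.6228) theta=-30639/2392 (≈-12.8089)
Rounded to 4 decimal places: x = -563.6228

Answer: -563.6228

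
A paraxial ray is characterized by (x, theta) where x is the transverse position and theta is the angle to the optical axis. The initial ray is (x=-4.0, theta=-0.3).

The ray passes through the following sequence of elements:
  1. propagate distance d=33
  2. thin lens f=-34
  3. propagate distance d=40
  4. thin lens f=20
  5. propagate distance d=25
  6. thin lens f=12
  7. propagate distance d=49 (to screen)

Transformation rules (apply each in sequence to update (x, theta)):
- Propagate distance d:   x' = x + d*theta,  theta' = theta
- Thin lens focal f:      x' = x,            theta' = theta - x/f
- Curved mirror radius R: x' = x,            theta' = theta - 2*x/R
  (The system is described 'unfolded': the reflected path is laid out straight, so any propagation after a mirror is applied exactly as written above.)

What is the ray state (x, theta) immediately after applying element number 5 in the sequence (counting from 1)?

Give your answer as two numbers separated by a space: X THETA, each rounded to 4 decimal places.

Initial: x=-4.0000 theta=-0.3000
After 1 (propagate distance d=33): x=-13.9000 theta=-0.3000
After 2 (thin lens f=-34): x=-13.9000 theta=-241/340 (≈-0.7088)
After 3 (propagate distance d=40): x=-7183/170 (≈-42.2529) theta=-241/340 (≈-0.7088)
After 4 (thin lens f=20): x=-7183/170 (≈-42.2529) theta=4773/3400 (≈1.4038)
After 5 (propagate distance d=25): x=-4867/680 (≈-7.1574) theta=4773/3400 (≈1.4038)
Rounded to 4 decimal places: x = -7.1574, theta = 1.4038

Answer: -7.1574 1.4038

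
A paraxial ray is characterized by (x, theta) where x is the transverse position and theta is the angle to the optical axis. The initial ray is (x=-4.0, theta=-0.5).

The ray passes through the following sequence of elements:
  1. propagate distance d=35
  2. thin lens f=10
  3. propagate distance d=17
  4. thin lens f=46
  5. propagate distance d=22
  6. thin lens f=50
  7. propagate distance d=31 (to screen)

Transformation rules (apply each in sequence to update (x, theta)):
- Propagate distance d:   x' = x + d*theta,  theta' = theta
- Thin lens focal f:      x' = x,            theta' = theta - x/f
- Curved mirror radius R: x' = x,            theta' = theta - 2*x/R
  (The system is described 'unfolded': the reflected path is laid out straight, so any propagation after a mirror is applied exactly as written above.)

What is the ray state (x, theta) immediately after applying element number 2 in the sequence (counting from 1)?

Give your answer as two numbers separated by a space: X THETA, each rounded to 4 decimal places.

Answer: -21.5000 1.6500

Derivation:
Initial: x=-4.0000 theta=-0.5000
After 1 (propagate distance d=35): x=-21.5000 theta=-0.5000
After 2 (thin lens f=10): x=-21.5000 theta=1.6500
Rounded to 4 decimal places: x = -21.5000, theta = 1.6500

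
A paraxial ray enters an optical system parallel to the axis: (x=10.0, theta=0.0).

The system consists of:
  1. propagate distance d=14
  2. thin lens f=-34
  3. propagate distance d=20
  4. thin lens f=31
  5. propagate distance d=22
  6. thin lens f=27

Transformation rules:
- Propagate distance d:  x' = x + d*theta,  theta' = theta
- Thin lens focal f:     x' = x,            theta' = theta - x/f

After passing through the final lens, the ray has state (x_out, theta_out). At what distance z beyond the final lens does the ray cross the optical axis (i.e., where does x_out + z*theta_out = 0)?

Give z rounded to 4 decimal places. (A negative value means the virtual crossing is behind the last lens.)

Initial: x=10.0000 theta=0.0000
After 1 (propagate distance d=14): x=10.0000 theta=0.0000
After 2 (thin lens f=-34): x=10.0000 theta=5/17 (≈0.2941)
After 3 (propagate distance d=20): x=270/17 (≈15.8824) theta=5/17 (≈0.2941)
After 4 (thin lens f=31): x=270/17 (≈15.8824) theta=-115/527 (≈-0.2182)
After 5 (propagate distance d=22): x=5840/527 (≈11.0816) theta=-115/527 (≈-0.2182)
After 6 (thin lens f=27): x=5840/527 (≈11.0816) theta=-8945/14229 (≈-0.6286)
z_focus = -x_out/theta_out = -(5840/527)/(-8945/14229) = 31536/1789 ≈ 17.6277
Rounded to 4 decimal places: z = 17.6277

Answer: 17.6277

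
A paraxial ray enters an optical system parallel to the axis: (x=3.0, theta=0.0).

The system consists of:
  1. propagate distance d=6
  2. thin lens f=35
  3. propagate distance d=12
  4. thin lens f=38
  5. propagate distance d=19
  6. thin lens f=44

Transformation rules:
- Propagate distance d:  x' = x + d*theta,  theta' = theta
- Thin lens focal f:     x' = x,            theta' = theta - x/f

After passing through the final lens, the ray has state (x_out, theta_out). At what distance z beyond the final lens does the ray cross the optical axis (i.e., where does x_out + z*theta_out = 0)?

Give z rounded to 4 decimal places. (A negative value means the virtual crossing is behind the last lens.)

Initial: x=3.0000 theta=0.0000
After 1 (propagate distance d=6): x=3.0000 theta=0.0000
After 2 (thin lens f=35): x=3.0000 theta=-3/35 (≈-0.0857)
After 3 (propagate distance d=12): x=69/35 (≈1.9714) theta=-3/35 (≈-0.0857)
After 4 (thin lens f=38): x=69/35 (≈1.9714) theta=-183/1330 (≈-0.1376)
After 5 (propagate distance d=19): x=-9/14 (≈-0.6429) theta=-183/1330 (≈-0.1376)
After 6 (thin lens f=44): x=-9/14 (≈-0.6429) theta=-7197/58520 (≈-0.1230)
z_focus = -x_out/theta_out = -(-9/14)/(-7197/58520) = -12540/2399 ≈ -5.2272
Rounded to 4 decimal places: z = -5.2272

Answer: -5.2272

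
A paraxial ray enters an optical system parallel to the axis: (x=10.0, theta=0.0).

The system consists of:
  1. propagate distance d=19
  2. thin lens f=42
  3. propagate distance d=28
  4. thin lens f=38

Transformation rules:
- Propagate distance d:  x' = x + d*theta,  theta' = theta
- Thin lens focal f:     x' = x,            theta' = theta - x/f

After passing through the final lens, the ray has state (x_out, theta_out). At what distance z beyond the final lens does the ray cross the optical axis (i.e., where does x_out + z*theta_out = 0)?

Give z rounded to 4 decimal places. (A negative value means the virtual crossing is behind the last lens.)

Answer: 10.2308

Derivation:
Initial: x=10.0000 theta=0.0000
After 1 (propagate distance d=19): x=10.0000 theta=0.0000
After 2 (thin lens f=42): x=10.0000 theta=-5/21 (≈-0.2381)
After 3 (propagate distance d=28): x=10/3 (≈3.3333) theta=-5/21 (≈-0.2381)
After 4 (thin lens f=38): x=10/3 (≈3.3333) theta=-130/399 (≈-0.3258)
z_focus = -x_out/theta_out = -(10/3)/(-130/399) = 133/13 ≈ 10.2308
Rounded to 4 decimal places: z = 10.2308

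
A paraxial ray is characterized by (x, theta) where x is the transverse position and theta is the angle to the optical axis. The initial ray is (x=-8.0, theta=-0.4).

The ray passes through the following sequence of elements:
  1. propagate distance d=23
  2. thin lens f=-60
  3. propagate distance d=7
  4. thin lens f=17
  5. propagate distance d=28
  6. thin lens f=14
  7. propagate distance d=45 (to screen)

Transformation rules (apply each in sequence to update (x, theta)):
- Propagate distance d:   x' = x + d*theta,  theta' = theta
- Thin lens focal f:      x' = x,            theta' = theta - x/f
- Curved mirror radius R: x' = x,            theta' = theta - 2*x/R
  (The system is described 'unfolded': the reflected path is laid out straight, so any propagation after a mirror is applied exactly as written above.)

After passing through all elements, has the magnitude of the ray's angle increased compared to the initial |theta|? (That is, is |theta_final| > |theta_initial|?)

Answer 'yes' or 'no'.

Answer: yes

Derivation:
Initial: x=-8.0000 theta=-0.4000
After 1 (propagate distance d=23): x=-17.2000 theta=-0.4000
After 2 (thin lens f=-60): x=-17.2000 theta=-103/150 (≈-0.6867)
After 3 (propagate distance d=7): x=-3301/150 (≈-22.0067) theta=-103/150 (≈-0.6867)
After 4 (thin lens f=17): x=-3301/150 (≈-22.0067) theta=31/51 (≈0.6078)
After 5 (propagate distance d=28): x=-4239/850 (≈-4.9871) theta=31/51 (≈0.6078)
After 6 (thin lens f=14): x=-4239/850 (≈-4.9871) theta=34417/35700 (≈0.9641)
After 7 (propagate distance d=45 (to screen)): x=26877/700 (≈38.3957) theta=34417/35700 (≈0.9641)
|theta_initial|=0.4000 |theta_final|=34417/35700 (≈0.9641) -> increased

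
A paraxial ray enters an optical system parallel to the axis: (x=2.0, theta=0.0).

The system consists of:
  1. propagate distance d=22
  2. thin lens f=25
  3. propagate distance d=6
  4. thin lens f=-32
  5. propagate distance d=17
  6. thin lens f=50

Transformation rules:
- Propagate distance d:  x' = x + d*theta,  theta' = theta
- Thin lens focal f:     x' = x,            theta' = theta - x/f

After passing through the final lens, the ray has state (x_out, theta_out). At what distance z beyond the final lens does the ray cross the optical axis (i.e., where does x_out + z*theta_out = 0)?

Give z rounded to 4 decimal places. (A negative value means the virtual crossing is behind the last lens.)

Answer: 18.6596

Derivation:
Initial: x=2.0000 theta=0.0000
After 1 (propagate distance d=22): x=2.0000 theta=0.0000
After 2 (thin lens f=25): x=2.0000 theta=-0.0800
After 3 (propagate distance d=6): x=1.5200 theta=-0.0800
After 4 (thin lens f=-32): x=1.5200 theta=-0.0325
After 5 (propagate distance d=17): x=0.9675 theta=-0.0325
After 6 (thin lens f=50): x=0.9675 theta=-1037/20000 (≈-0.0519)
z_focus = -x_out/theta_out = -(0.9675)/(-1037/20000) = 19350/1037 ≈ 18.6596
Rounded to 4 decimal places: z = 18.6596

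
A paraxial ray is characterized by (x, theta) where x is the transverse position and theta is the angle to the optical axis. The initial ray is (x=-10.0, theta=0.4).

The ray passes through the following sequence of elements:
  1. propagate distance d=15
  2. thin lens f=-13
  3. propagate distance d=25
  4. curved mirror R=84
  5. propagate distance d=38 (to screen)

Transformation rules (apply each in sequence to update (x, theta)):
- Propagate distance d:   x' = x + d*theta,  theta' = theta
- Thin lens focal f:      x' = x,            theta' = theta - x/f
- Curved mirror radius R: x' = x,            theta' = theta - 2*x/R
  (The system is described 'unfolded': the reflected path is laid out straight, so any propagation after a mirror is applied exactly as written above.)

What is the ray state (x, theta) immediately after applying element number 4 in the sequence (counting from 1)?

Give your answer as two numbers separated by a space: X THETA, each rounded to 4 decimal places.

Answer: -1.6923 0.1326

Derivation:
Initial: x=-10.0000 theta=0.4000
After 1 (propagate distance d=15): x=-4.0000 theta=0.4000
After 2 (thin lens f=-13): x=-4.0000 theta=6/65 (≈0.0923)
After 3 (propagate distance d=25): x=-22/13 (≈-1.6923) theta=6/65 (≈0.0923)
After 4 (curved mirror R=84): x=-22/13 (≈-1.6923) theta=181/1365 (≈0.1326)
Rounded to 4 decimal places: x = -1.6923, theta = 0.1326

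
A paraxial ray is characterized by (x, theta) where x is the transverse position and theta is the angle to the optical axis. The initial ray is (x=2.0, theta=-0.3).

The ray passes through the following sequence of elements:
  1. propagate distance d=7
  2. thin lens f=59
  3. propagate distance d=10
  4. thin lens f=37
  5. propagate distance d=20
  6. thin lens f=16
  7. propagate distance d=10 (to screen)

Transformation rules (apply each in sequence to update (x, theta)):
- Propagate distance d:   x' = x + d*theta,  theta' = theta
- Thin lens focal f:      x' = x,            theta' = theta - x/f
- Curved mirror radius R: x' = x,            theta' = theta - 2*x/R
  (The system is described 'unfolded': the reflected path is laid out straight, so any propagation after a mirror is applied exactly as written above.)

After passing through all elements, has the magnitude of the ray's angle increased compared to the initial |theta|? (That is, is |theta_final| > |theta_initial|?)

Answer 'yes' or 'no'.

Initial: x=2.0000 theta=-0.3000
After 1 (propagate distance d=7): x=-0.1000 theta=-0.3000
After 2 (thin lens f=59): x=-0.1000 theta=-88/295 (≈-0.2983)
After 3 (propagate distance d=10): x=-1819/590 (≈-3.0831) theta=-88/295 (≈-0.2983)
After 4 (thin lens f=37): x=-1819/590 (≈-3.0831) theta=-4693/21830 (≈-0.2150)
After 5 (propagate distance d=20): x=-161163/21830 (≈-7.3826) theta=-4693/21830 (≈-0.2150)
After 6 (thin lens f=16): x=-161163/21830 (≈-7.3826) theta=17215/69856 (≈0.2464)
After 7 (propagate distance d=10 (to screen)): x=-858929/174640 (≈-4.9183) theta=17215/69856 (≈0.2464)
|theta_initial|=0.3000 |theta_final|=17215/69856 (≈0.2464) -> not increased

Answer: no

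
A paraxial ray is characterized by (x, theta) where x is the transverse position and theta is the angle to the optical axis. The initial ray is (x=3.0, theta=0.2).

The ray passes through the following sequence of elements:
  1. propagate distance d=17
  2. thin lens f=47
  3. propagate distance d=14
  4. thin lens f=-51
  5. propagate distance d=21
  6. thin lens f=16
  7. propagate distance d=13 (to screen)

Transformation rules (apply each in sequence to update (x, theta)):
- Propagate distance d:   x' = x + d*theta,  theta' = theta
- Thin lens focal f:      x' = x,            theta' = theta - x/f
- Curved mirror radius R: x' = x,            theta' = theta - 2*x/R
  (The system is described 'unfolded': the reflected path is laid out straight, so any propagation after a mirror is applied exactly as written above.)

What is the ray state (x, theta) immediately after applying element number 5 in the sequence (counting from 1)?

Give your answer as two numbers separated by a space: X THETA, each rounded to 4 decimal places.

Answer: 11.6373 0.2068

Derivation:
Initial: x=3.0000 theta=0.2000
After 1 (propagate distance d=17): x=6.4000 theta=0.2000
After 2 (thin lens f=47): x=6.4000 theta=3/47 (≈0.0638)
After 3 (propagate distance d=14): x=1714/235 (≈7.2936) theta=3/47 (≈0.0638)
After 4 (thin lens f=-51): x=1714/235 (≈7.2936) theta=2479/11985 (≈0.2068)
After 5 (propagate distance d=21): x=46491/3995 (≈11.6373) theta=2479/11985 (≈0.2068)
Rounded to 4 decimal places: x = 11.6373, theta = 0.2068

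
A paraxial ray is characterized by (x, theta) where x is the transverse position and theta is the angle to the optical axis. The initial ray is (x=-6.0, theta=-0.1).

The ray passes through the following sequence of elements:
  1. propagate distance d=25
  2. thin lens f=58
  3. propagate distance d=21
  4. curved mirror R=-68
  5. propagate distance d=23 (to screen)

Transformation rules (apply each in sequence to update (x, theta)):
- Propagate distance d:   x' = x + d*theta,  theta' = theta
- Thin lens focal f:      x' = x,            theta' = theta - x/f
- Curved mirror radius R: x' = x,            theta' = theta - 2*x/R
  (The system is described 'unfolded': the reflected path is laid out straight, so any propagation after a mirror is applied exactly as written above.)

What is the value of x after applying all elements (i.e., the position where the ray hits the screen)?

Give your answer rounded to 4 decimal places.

Initial: x=-6.0000 theta=-0.1000
After 1 (propagate distance d=25): x=-8.5000 theta=-0.1000
After 2 (thin lens f=58): x=-8.5000 theta=27/580 (≈0.0466)
After 3 (propagate distance d=21): x=-4363/580 (≈-7.5224) theta=27/580 (≈0.0466)
After 4 (curved mirror R=-68): x=-4363/580 (≈-7.5224) theta=-689/3944 (≈-0.1747)
After 5 (propagate distance d=23 (to screen)): x=-227577/19720 (≈-11.5404) theta=-689/3944 (≈-0.1747)
Rounded to 4 decimal places: x = -11.5404

Answer: -11.5404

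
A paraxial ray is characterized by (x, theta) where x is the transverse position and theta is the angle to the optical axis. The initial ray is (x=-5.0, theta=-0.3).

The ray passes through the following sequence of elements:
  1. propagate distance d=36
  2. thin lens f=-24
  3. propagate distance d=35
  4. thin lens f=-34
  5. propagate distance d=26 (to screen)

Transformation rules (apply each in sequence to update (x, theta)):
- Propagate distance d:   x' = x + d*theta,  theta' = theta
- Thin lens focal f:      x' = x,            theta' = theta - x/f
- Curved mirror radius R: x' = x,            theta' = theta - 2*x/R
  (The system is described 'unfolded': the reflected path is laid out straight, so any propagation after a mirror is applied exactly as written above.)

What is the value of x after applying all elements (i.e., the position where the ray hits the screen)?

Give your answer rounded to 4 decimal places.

Initial: x=-5.0000 theta=-0.3000
After 1 (propagate distance d=36): x=-15.8000 theta=-0.3000
After 2 (thin lens f=-24): x=-15.8000 theta=-23/24 (≈-0.9583)
After 3 (propagate distance d=35): x=-5921/120 (≈-49.3417) theta=-23/24 (≈-0.9583)
After 4 (thin lens f=-34): x=-5921/120 (≈-49.3417) theta=-3277/1360 (≈-2.4096)
After 5 (propagate distance d=26 (to screen)): x=-11423/102 (≈-111.9902) theta=-3277/1360 (≈-2.4096)
Rounded to 4 decimal places: x = -111.9902

Answer: -111.9902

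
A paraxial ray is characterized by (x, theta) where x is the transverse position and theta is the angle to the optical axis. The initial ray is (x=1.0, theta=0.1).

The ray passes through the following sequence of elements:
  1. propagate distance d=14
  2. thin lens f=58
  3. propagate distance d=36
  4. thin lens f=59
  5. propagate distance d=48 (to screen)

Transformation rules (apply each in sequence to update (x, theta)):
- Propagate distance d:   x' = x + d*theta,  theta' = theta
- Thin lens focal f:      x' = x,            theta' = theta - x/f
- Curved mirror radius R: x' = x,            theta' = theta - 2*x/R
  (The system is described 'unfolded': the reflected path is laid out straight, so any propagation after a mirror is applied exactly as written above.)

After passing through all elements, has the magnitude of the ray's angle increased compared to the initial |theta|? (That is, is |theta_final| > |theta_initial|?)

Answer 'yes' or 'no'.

Answer: no

Derivation:
Initial: x=1.0000 theta=0.1000
After 1 (propagate distance d=14): x=2.4000 theta=0.1000
After 2 (thin lens f=58): x=2.4000 theta=17/290 (≈0.0586)
After 3 (propagate distance d=36): x=654/145 (≈4.5103) theta=17/290 (≈0.0586)
After 4 (thin lens f=59): x=654/145 (≈4.5103) theta=-61/3422 (≈-0.0178)
After 5 (propagate distance d=48 (to screen)): x=31266/8555 (≈3.6547) theta=-61/3422 (≈-0.0178)
|theta_initial|=0.1000 |theta_final|=61/3422 (≈0.0178) -> not increased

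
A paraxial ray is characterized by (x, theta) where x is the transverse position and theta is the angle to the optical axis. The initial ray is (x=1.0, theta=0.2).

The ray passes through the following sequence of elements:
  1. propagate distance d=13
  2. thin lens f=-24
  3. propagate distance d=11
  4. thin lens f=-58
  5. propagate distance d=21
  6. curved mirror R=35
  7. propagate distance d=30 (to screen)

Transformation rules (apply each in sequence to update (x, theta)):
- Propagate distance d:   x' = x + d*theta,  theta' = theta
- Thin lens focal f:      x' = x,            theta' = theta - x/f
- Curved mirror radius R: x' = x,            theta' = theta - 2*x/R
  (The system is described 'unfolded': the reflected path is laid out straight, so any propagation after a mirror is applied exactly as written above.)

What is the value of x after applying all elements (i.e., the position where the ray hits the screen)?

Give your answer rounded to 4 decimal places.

Initial: x=1.0000 theta=0.2000
After 1 (propagate distance d=13): x=3.6000 theta=0.2000
After 2 (thin lens f=-24): x=3.6000 theta=0.3500
After 3 (propagate distance d=11): x=7.4500 theta=0.3500
After 4 (thin lens f=-58): x=7.4500 theta=111/232 (≈0.4784)
After 5 (propagate distance d=21): x=20297/1160 (≈17.4974) theta=111/232 (≈0.4784)
After 6 (curved mirror R=35): x=20297/1160 (≈17.4974) theta=-21169/40600 (≈-0.5214)
After 7 (propagate distance d=30 (to screen)): x=3013/1624 (≈1.8553) theta=-21169/40600 (≈-0.5214)
Rounded to 4 decimal places: x = 1.8553

Answer: 1.8553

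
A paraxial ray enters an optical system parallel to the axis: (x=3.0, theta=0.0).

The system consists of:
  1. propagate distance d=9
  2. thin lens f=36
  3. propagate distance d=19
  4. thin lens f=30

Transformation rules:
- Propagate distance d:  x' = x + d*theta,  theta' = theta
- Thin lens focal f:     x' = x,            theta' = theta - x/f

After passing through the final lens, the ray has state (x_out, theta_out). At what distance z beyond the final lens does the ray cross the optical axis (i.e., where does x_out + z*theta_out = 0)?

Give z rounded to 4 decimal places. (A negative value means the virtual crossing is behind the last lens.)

Initial: x=3.0000 theta=0.0000
After 1 (propagate distance d=9): x=3.0000 theta=0.0000
After 2 (thin lens f=36): x=3.0000 theta=-1/12 (≈-0.0833)
After 3 (propagate distance d=19): x=17/12 (≈1.4167) theta=-1/12 (≈-0.0833)
After 4 (thin lens f=30): x=17/12 (≈1.4167) theta=-47/360 (≈-0.1306)
z_focus = -x_out/theta_out = -(17/12)/(-47/360) = 510/47 ≈ 10.8511
Rounded to 4 decimal places: z = 10.8511

Answer: 10.8511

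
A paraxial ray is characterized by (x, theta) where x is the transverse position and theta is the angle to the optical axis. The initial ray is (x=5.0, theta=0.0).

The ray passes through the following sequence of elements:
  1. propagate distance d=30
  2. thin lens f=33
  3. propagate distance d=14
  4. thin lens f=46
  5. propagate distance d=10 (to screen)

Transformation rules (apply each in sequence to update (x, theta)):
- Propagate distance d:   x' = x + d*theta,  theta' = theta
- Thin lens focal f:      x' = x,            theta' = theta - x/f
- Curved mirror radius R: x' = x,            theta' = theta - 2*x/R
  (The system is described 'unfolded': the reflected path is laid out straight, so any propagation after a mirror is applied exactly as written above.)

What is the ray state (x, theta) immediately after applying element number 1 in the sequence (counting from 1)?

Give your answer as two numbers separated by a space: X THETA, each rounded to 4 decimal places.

Initial: x=5.0000 theta=0.0000
After 1 (propagate distance d=30): x=5.0000 theta=0.0000
Rounded to 4 decimal places: x = 5.0000, theta = 0.0000

Answer: 5.0000 0.0000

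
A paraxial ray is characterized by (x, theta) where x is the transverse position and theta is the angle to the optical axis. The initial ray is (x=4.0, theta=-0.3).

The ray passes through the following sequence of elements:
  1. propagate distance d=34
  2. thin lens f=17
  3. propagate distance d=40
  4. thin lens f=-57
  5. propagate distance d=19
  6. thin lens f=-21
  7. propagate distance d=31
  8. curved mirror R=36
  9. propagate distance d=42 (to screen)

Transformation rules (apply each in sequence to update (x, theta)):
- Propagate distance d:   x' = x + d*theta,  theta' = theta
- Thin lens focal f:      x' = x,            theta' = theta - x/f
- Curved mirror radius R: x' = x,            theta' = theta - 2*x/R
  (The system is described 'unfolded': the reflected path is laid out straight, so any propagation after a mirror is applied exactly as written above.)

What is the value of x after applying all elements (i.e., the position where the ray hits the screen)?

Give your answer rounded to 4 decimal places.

Answer: 4.6687

Derivation:
Initial: x=4.0000 theta=-0.3000
After 1 (propagate distance d=34): x=-6.2000 theta=-0.3000
After 2 (thin lens f=17): x=-6.2000 theta=11/170 (≈0.0647)
After 3 (propagate distance d=40): x=-307/85 (≈-3.6118) theta=11/170 (≈0.0647)
After 4 (thin lens f=-57): x=-307/85 (≈-3.6118) theta=13/9690 (≈0.0013)
After 5 (propagate distance d=19): x=-1829/510 (≈-3.5863) theta=13/9690 (≈0.0013)
After 6 (thin lens f=-21): x=-1829/510 (≈-3.5863) theta=-17239/101745 (≈-0.1694)
After 7 (propagate distance d=31): x=-1798589/203490 (≈-8.8387) theta=-17239/101745 (≈-0.1694)
After 8 (curved mirror R=36): x=-1798589/203490 (≈-8.8387) theta=235597/732564 (≈0.3216)
After 9 (propagate distance d=42 (to screen)): x=1425064/305235 (≈4.6687) theta=235597/732564 (≈0.3216)
Rounded to 4 decimal places: x = 4.6687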